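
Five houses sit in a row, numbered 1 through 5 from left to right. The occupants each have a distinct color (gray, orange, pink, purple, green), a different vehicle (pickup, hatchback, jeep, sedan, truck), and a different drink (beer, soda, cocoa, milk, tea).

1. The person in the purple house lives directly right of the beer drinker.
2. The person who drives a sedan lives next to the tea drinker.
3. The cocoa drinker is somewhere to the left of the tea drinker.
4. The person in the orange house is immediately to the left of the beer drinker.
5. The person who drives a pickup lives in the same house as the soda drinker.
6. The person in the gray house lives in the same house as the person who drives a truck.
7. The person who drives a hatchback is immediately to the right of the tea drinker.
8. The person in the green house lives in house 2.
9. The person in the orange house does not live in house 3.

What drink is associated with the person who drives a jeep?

beer

By clue 8, the person in the green house is in house 2.
Clue 4 places the beer drinker in house 2.
So house 1 gets orange for color.
By clue 1, the person in the purple house is in house 3.
The person in the gray house is narrowed to house 4 or 5; consider each.
Placing it in house 5 leads to a contradiction, so it's in house 4.
From clue 6, the person who drives a truck must be in house 4.
The only color still possible for house 5 is pink.
From clue 7, the tea drinker must be in house 4.
House 5 vehicle: only hatchback fits.
The person who drives a sedan is in house 3 (clue 2).
That leaves jeep as the vehicle for house 2.
The only drink still possible for house 5 is milk.
Clue 5: the soda drinker is in house 1.
House 1's vehicle must be pickup (nothing else left).
House 3 drink: only cocoa fits.
So: house 1 = orange/pickup/soda, house 2 = green/jeep/beer, house 3 = purple/sedan/cocoa, house 4 = gray/truck/tea, house 5 = pink/hatchback/milk.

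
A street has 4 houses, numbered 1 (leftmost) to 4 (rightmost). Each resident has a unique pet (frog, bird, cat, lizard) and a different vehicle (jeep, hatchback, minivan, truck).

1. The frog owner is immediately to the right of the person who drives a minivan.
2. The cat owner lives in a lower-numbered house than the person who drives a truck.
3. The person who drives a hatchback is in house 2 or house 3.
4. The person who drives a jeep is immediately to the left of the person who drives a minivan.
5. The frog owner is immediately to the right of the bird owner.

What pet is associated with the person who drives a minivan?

So house 1 gets jeep for vehicle.
So house 4 gets truck for vehicle.
By clue 4, the person who drives a minivan is in house 2.
House 3 vehicle: only hatchback fits.
Clue 1 places the frog owner in house 3.
Clue 5 places the bird owner in house 2.
The only pet still possible for house 1 is cat.
House 4's pet must be lizard (nothing else left).
So: house 1 = cat/jeep, house 2 = bird/minivan, house 3 = frog/hatchback, house 4 = lizard/truck.

bird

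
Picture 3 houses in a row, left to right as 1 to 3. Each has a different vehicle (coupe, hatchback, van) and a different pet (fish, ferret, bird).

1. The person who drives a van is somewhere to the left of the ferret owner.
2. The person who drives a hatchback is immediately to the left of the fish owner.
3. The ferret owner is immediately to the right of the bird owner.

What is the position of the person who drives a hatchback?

2

So house 3 gets coupe for vehicle.
House 1's pet must be bird (nothing else left).
The ferret owner is in house 2 (clue 3).
The only pet still possible for house 3 is fish.
The person who drives a van is in house 1 (clue 1).
The person who drives a hatchback is in house 2 (clue 2).
So: house 1 = van/bird, house 2 = hatchback/ferret, house 3 = coupe/fish.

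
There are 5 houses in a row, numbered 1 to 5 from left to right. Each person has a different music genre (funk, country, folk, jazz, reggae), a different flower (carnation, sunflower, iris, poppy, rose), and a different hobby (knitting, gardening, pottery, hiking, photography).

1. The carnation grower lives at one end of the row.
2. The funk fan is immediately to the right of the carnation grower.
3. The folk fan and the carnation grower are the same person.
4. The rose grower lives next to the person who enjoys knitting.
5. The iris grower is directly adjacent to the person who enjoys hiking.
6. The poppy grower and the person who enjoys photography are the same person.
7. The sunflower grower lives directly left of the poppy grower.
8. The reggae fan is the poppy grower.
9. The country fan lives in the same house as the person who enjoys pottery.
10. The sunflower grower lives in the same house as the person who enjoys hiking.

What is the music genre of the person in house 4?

jazz

Clue 2: the funk fan is in house 2.
The carnation grower is in house 1 (clue 2).
The folk fan is in house 1 (clue 3).
The country fan is narrowed to house 3 or 4 or 5; consider each.
Placing it in house 4 and house 5 leads to a contradiction, so it's in house 3.
Clue 9 places the person who enjoys pottery in house 3.
From clue 10, the sunflower grower must be in house 4.
Clue 10 places the person who enjoys hiking in house 4.
That leaves rose as the flower for house 2.
House 3 flower: only iris fits.
The only flower still possible for house 5 is poppy.
The only hobby still possible for house 5 is photography.
Clue 4 places the person who enjoys knitting in house 1.
Clue 8: the reggae fan is in house 5.
House 4 music genre: only jazz fits.
The only hobby still possible for house 2 is gardening.
So: house 1 = folk/carnation/knitting, house 2 = funk/rose/gardening, house 3 = country/iris/pottery, house 4 = jazz/sunflower/hiking, house 5 = reggae/poppy/photography.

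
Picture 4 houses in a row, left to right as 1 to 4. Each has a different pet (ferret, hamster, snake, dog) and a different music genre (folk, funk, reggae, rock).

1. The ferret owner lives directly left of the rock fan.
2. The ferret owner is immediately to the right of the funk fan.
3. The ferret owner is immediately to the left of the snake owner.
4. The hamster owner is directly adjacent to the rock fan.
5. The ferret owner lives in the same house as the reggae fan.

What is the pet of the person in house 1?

House 1 pet: only dog fits.
The ferret owner is narrowed to house 2 or 3; consider each.
Placing it in house 3 leads to a contradiction, so it's in house 2.
The rock fan is in house 3 (clue 1).
By clue 2, the funk fan is in house 1.
Clue 3: the snake owner is in house 3.
Clue 5 places the reggae fan in house 2.
The only pet still possible for house 4 is hamster.
That leaves folk as the music genre for house 4.
So: house 1 = dog/funk, house 2 = ferret/reggae, house 3 = snake/rock, house 4 = hamster/folk.

dog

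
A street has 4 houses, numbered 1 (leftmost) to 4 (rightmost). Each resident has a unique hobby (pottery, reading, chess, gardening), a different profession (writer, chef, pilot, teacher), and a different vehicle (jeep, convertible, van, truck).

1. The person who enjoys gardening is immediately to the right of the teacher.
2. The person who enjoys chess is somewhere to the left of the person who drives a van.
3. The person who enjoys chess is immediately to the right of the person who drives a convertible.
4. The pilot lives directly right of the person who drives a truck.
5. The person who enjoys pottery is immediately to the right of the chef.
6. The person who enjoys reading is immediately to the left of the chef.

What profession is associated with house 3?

So house 1 gets reading for hobby.
By clue 6, the chef is in house 2.
From clue 5, the person who enjoys pottery must be in house 3.
That leaves chess as the hobby for house 2.
House 4 hobby: only gardening fits.
From clue 1, the teacher must be in house 3.
The person who drives a convertible is in house 1 (clue 3).
House 1 profession: only writer fits.
House 4 profession: only pilot fits.
From clue 4, the person who drives a truck must be in house 3.
House 2's vehicle must be jeep (nothing else left).
The only vehicle still possible for house 4 is van.
So: house 1 = reading/writer/convertible, house 2 = chess/chef/jeep, house 3 = pottery/teacher/truck, house 4 = gardening/pilot/van.

teacher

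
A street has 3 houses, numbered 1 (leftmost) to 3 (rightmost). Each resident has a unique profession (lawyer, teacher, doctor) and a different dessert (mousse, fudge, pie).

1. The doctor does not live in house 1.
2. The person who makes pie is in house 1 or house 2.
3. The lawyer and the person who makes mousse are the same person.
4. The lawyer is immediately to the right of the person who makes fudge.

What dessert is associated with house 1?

pie

House 1 profession: only teacher fits.
That leaves mousse as the dessert for house 3.
Clue 3 places the lawyer in house 3.
The person who makes fudge is in house 2 (clue 4).
House 2 profession: only doctor fits.
That leaves pie as the dessert for house 1.
So: house 1 = teacher/pie, house 2 = doctor/fudge, house 3 = lawyer/mousse.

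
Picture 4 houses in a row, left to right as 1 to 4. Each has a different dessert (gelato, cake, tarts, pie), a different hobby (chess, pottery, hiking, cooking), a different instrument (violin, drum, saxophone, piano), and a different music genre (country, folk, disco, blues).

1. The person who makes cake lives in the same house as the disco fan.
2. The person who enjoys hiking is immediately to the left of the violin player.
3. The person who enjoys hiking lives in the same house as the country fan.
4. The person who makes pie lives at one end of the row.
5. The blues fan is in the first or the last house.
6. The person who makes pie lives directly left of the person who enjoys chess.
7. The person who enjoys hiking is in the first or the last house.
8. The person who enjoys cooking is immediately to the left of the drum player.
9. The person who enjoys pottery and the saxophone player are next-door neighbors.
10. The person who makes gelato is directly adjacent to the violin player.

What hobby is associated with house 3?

Clue 6: the person who makes pie is in house 1.
Clue 6 places the person who enjoys chess in house 2.
From clue 7, the person who enjoys hiking must be in house 1.
That leaves cooking as the hobby for house 3.
So house 4 gets pottery for hobby.
Clue 2 places the violin player in house 2.
By clue 3, the country fan is in house 1.
The drum player is in house 4 (clue 8).
Clue 9: the saxophone player is in house 3.
From clue 10, the person who makes gelato must be in house 3.
So house 1 gets piano for instrument.
So house 4 gets blues for music genre.
By clue 1, the person who makes cake is in house 2.
From clue 1, the disco fan must be in house 2.
House 4 dessert: only tarts fits.
That leaves folk as the music genre for house 3.
So: house 1 = pie/hiking/piano/country, house 2 = cake/chess/violin/disco, house 3 = gelato/cooking/saxophone/folk, house 4 = tarts/pottery/drum/blues.

cooking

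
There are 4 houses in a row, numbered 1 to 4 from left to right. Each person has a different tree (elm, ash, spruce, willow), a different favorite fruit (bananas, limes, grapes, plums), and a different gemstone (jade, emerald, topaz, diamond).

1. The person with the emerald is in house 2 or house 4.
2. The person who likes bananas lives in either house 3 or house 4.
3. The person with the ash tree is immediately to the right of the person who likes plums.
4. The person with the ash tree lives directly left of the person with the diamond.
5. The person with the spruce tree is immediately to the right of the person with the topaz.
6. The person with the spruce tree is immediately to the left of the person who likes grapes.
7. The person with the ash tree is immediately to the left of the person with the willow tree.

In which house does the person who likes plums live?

2

House 1's tree must be elm (nothing else left).
House 4 tree: only willow fits.
By clue 7, the person with the ash tree is in house 3.
That leaves spruce as the tree for house 2.
Clue 3: the person who likes plums is in house 2.
The person with the diamond is in house 4 (clue 4).
Clue 5 places the person with the topaz in house 1.
From clue 6, the person who likes grapes must be in house 3.
The only favorite fruit still possible for house 1 is limes.
That leaves bananas as the favorite fruit for house 4.
That leaves jade as the gemstone for house 3.
House 2's gemstone must be emerald (nothing else left).
So: house 1 = elm/limes/topaz, house 2 = spruce/plums/emerald, house 3 = ash/grapes/jade, house 4 = willow/bananas/diamond.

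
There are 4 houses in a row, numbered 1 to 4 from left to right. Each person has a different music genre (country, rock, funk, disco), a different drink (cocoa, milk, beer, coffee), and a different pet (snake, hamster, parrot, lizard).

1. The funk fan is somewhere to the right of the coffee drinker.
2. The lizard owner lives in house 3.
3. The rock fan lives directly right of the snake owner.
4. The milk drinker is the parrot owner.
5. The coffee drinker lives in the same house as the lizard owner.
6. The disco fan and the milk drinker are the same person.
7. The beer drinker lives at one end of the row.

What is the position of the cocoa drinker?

By clue 2, the lizard owner is in house 3.
Clue 5 places the coffee drinker in house 3.
Clue 1: the funk fan is in house 4.
The only pet still possible for house 4 is hamster.
The disco fan is narrowed to house 1 or 2; consider each.
Placing it in house 2 leads to a contradiction, so it's in house 1.
From clue 6, the milk drinker must be in house 1.
House 2's drink must be cocoa (nothing else left).
House 4's drink must be beer (nothing else left).
The parrot owner is in house 1 (clue 4).
House 2's pet must be snake (nothing else left).
From clue 3, the rock fan must be in house 3.
House 2's music genre must be country (nothing else left).
So: house 1 = disco/milk/parrot, house 2 = country/cocoa/snake, house 3 = rock/coffee/lizard, house 4 = funk/beer/hamster.

2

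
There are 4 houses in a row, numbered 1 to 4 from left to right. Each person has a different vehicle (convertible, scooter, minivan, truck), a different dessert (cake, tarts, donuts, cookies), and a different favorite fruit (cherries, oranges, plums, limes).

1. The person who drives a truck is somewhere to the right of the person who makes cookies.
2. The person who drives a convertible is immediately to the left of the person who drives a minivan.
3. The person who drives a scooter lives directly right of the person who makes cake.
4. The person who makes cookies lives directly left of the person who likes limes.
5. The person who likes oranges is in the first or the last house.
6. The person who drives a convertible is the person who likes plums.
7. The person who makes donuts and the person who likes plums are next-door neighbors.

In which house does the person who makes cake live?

That leaves convertible as the vehicle for house 1.
Clue 2: the person who drives a minivan is in house 2.
From clue 6, the person who likes plums must be in house 1.
The person who makes donuts is in house 2 (clue 7).
That leaves tarts as the dessert for house 4.
From clue 3, the person who drives a scooter must be in house 4.
From clue 3, the person who makes cake must be in house 3.
So house 3 gets truck for vehicle.
House 1's dessert must be cookies (nothing else left).
House 2 favorite fruit: only limes fits.
The only favorite fruit still possible for house 3 is cherries.
The only favorite fruit still possible for house 4 is oranges.
So: house 1 = convertible/cookies/plums, house 2 = minivan/donuts/limes, house 3 = truck/cake/cherries, house 4 = scooter/tarts/oranges.

3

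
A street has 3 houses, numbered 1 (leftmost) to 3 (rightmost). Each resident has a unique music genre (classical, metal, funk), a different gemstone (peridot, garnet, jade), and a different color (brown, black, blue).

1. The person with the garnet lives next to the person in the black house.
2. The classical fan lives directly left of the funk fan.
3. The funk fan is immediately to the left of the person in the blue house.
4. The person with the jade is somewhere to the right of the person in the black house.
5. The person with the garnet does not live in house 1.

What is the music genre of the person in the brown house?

funk

Clue 3: the funk fan is in house 2.
From clue 3, the person in the blue house must be in house 3.
House 3's music genre must be metal (nothing else left).
So house 1 gets peridot for gemstone.
House 1's music genre must be classical (nothing else left).
The person with the garnet is narrowed to house 2 or 3; consider each.
Placing it in house 3 leads to a contradiction, so it's in house 2.
Clue 1: the person in the black house is in house 1.
House 3 gemstone: only jade fits.
So house 2 gets brown for color.
So: house 1 = classical/peridot/black, house 2 = funk/garnet/brown, house 3 = metal/jade/blue.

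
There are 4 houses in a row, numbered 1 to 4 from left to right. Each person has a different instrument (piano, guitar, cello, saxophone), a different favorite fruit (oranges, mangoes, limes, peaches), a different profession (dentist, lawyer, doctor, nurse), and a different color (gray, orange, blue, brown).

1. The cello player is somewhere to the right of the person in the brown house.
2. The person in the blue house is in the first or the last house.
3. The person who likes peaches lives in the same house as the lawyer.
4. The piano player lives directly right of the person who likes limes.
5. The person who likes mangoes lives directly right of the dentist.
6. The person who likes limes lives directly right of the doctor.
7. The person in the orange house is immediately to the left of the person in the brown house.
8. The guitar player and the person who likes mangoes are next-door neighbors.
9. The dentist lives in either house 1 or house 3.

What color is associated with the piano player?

House 2's instrument must be saxophone (nothing else left).
So house 1 gets guitar for instrument.
The person who likes mangoes is in house 2 (clue 8).
The only favorite fruit still possible for house 3 is limes.
By clue 4, the piano player is in house 4.
Clue 5 places the dentist in house 1.
Clue 6 places the doctor in house 2.
The only instrument still possible for house 3 is cello.
That leaves nurse as the profession for house 3.
So house 4 gets lawyer for profession.
Clue 1: the person in the brown house is in house 2.
From clue 3, the person who likes peaches must be in house 4.
Clue 7: the person in the orange house is in house 1.
The only favorite fruit still possible for house 1 is oranges.
The only color still possible for house 3 is gray.
The only color still possible for house 4 is blue.
So: house 1 = guitar/oranges/dentist/orange, house 2 = saxophone/mangoes/doctor/brown, house 3 = cello/limes/nurse/gray, house 4 = piano/peaches/lawyer/blue.

blue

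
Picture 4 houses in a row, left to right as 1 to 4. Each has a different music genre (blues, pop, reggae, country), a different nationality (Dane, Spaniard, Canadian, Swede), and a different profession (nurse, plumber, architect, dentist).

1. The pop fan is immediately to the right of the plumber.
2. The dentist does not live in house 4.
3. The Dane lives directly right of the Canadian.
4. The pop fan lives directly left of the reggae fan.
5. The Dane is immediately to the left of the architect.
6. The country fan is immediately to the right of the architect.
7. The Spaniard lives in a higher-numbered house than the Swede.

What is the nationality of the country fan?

Spaniard

The country fan is in house 4 (clue 6).
Clue 6 places the architect in house 3.
So house 1 gets blues for music genre.
The only music genre still possible for house 2 is pop.
So house 3 gets reggae for music genre.
House 4's nationality must be Spaniard (nothing else left).
House 4 profession: only nurse fits.
From clue 1, the plumber must be in house 1.
From clue 5, the Dane must be in house 2.
House 1's nationality must be Canadian (nothing else left).
So house 3 gets Swede for nationality.
House 2's profession must be dentist (nothing else left).
So: house 1 = blues/Canadian/plumber, house 2 = pop/Dane/dentist, house 3 = reggae/Swede/architect, house 4 = country/Spaniard/nurse.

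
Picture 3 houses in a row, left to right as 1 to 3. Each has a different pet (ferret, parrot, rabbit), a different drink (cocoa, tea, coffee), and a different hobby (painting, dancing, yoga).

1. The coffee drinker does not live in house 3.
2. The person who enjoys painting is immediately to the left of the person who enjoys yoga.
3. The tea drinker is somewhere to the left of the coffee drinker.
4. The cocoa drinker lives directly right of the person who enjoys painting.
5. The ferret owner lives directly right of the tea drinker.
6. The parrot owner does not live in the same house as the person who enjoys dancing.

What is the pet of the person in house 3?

parrot

Clue 3 places the tea drinker in house 1.
Clue 3 places the coffee drinker in house 2.
Clue 5 places the ferret owner in house 2.
The only drink still possible for house 3 is cocoa.
Clue 4 places the person who enjoys painting in house 2.
That leaves dancing as the hobby for house 1.
House 3's hobby must be yoga (nothing else left).
Clue 6 places the parrot owner in house 3.
So house 1 gets rabbit for pet.
So: house 1 = rabbit/tea/dancing, house 2 = ferret/coffee/painting, house 3 = parrot/cocoa/yoga.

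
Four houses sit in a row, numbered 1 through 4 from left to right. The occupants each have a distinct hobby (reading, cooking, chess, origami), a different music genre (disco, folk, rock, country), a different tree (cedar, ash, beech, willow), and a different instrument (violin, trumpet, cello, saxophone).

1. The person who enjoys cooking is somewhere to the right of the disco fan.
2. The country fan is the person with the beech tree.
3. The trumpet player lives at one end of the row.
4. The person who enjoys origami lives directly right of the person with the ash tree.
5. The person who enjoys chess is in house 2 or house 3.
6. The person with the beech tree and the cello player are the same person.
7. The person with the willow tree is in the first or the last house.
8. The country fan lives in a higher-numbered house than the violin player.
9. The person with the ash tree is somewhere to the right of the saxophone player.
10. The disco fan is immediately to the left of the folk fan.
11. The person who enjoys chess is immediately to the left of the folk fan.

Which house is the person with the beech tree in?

House 1's hobby must be reading (nothing else left).
House 1 music genre: only rock fits.
The only hobby still possible for house 2 is chess.
Clue 11 places the folk fan in house 3.
The only music genre still possible for house 4 is country.
The person with the beech tree is in house 4 (clue 2).
By clue 6, the cello player is in house 4.
House 2's music genre must be disco (nothing else left).
House 1 tree: only willow fits.
So house 3 gets violin for instrument.
The only instrument still possible for house 1 is trumpet.
The only instrument still possible for house 2 is saxophone.
From clue 9, the person with the ash tree must be in house 3.
That leaves cedar as the tree for house 2.
Clue 4: the person who enjoys origami is in house 4.
The only hobby still possible for house 3 is cooking.
So: house 1 = reading/rock/willow/trumpet, house 2 = chess/disco/cedar/saxophone, house 3 = cooking/folk/ash/violin, house 4 = origami/country/beech/cello.

4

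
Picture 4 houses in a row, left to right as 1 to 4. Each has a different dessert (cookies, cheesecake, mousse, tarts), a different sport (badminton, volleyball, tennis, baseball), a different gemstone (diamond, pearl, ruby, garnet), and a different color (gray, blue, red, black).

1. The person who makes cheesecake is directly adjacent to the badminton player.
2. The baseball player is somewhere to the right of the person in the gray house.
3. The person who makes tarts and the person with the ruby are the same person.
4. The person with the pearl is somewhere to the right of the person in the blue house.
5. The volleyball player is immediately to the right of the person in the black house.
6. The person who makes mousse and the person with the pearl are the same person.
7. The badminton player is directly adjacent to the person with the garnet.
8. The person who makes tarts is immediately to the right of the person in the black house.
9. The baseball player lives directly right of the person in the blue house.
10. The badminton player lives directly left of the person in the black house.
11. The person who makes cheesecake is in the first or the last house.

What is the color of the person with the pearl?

That leaves red as the color for house 4.
By clue 1, the person who makes cheesecake is in house 1.
By clue 1, the badminton player is in house 2.
Clue 10: the person in the black house is in house 3.
House 1 sport: only tennis fits.
Clue 5: the volleyball player is in house 4.
Clue 8: the person who makes tarts is in house 4.
By clue 9, the baseball player is in house 3.
The person in the blue house is in house 2 (clue 9).
So house 1 gets gray for color.
Clue 3: the person with the ruby is in house 4.
By clue 6, the person who makes mousse is in house 3.
From clue 6, the person with the pearl must be in house 3.
House 2's dessert must be cookies (nothing else left).
House 1's gemstone must be garnet (nothing else left).
House 2's gemstone must be diamond (nothing else left).
So: house 1 = cheesecake/tennis/garnet/gray, house 2 = cookies/badminton/diamond/blue, house 3 = mousse/baseball/pearl/black, house 4 = tarts/volleyball/ruby/red.

black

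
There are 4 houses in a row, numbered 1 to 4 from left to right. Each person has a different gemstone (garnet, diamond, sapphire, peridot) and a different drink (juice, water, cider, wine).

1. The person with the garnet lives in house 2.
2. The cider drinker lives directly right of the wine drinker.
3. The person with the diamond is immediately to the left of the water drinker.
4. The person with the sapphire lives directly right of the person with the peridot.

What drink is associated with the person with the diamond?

juice

Clue 1 places the person with the garnet in house 2.
So house 4 gets sapphire for gemstone.
Clue 4 places the person with the peridot in house 3.
The only gemstone still possible for house 1 is diamond.
Clue 3: the water drinker is in house 2.
Clue 2: the cider drinker is in house 4.
By clue 2, the wine drinker is in house 3.
The only drink still possible for house 1 is juice.
So: house 1 = diamond/juice, house 2 = garnet/water, house 3 = peridot/wine, house 4 = sapphire/cider.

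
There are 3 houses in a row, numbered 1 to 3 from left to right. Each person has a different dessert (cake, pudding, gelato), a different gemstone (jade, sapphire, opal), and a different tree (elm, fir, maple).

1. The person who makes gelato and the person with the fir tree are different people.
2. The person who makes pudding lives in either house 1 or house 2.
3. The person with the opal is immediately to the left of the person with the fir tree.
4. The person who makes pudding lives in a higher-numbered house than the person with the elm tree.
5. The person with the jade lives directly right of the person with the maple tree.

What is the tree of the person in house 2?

The person who makes pudding is in house 2 (clue 4).
Clue 4: the person with the elm tree is in house 1.
That leaves maple as the tree for house 2.
The only tree still possible for house 3 is fir.
By clue 1, the person who makes gelato is in house 1.
By clue 3, the person with the opal is in house 2.
Clue 5: the person with the jade is in house 3.
House 3's dessert must be cake (nothing else left).
House 1's gemstone must be sapphire (nothing else left).
So: house 1 = gelato/sapphire/elm, house 2 = pudding/opal/maple, house 3 = cake/jade/fir.

maple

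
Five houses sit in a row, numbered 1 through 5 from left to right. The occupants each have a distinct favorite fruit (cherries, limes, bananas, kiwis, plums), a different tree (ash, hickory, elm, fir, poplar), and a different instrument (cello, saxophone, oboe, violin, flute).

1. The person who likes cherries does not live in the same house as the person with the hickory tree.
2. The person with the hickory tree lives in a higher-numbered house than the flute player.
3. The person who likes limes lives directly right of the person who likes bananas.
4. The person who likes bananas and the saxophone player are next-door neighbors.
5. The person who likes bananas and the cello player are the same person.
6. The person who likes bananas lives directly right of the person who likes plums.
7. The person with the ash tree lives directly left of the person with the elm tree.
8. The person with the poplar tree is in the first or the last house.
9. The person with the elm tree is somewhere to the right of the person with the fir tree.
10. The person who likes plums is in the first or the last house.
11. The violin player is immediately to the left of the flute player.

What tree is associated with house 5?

hickory

Clue 10: the person who likes plums is in house 1.
From clue 6, the person who likes bananas must be in house 2.
Clue 3: the person who likes limes is in house 3.
By clue 5, the cello player is in house 2.
House 5's instrument must be oboe (nothing else left).
The violin player is in house 3 (clue 11).
Clue 11: the flute player is in house 4.
House 1's instrument must be saxophone (nothing else left).
By clue 2, the person with the hickory tree is in house 5.
So house 1 gets poplar for tree.
Clue 1: the person who likes cherries is in house 4.
That leaves kiwis as the favorite fruit for house 5.
House 4's tree must be elm (nothing else left).
Clue 7 places the person with the ash tree in house 3.
House 2's tree must be fir (nothing else left).
So: house 1 = plums/poplar/saxophone, house 2 = bananas/fir/cello, house 3 = limes/ash/violin, house 4 = cherries/elm/flute, house 5 = kiwis/hickory/oboe.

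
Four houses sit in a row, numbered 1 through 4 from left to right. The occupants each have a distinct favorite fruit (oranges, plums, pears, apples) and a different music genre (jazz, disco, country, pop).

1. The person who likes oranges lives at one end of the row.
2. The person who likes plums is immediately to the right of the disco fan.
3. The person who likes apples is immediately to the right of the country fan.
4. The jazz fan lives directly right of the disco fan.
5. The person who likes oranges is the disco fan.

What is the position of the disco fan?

1

Clue 5: the person who likes oranges is in house 1.
By clue 5, the disco fan is in house 1.
By clue 2, the person who likes plums is in house 2.
Clue 4 places the jazz fan in house 2.
House 3 music genre: only country fits.
So house 4 gets pop for music genre.
From clue 3, the person who likes apples must be in house 4.
That leaves pears as the favorite fruit for house 3.
So: house 1 = oranges/disco, house 2 = plums/jazz, house 3 = pears/country, house 4 = apples/pop.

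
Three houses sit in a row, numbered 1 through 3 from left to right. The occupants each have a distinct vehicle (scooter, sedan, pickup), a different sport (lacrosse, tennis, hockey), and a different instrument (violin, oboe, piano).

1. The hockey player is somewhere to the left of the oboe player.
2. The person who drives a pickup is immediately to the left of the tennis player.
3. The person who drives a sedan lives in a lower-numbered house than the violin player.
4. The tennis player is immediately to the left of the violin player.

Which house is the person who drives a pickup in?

1

From clue 4, the tennis player must be in house 2.
From clue 4, the violin player must be in house 3.
House 3's vehicle must be scooter (nothing else left).
So house 1 gets hockey for sport.
House 3 sport: only lacrosse fits.
That leaves piano as the instrument for house 1.
House 2 instrument: only oboe fits.
By clue 2, the person who drives a pickup is in house 1.
So house 2 gets sedan for vehicle.
So: house 1 = pickup/hockey/piano, house 2 = sedan/tennis/oboe, house 3 = scooter/lacrosse/violin.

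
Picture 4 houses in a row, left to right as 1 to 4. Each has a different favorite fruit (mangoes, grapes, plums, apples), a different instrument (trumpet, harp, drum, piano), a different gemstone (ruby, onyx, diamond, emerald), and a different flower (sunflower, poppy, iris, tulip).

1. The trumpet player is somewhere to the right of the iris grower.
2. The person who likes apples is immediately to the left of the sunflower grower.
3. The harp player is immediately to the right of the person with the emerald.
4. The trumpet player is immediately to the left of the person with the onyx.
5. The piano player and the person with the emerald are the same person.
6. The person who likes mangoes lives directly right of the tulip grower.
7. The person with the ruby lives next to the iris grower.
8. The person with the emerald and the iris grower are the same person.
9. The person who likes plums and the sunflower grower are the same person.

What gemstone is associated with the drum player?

onyx

So house 4 gets drum for instrument.
The only instrument still possible for house 1 is piano.
By clue 5, the person with the emerald is in house 1.
The iris grower is in house 1 (clue 8).
From clue 3, the harp player must be in house 2.
From clue 7, the person with the ruby must be in house 2.
House 3 instrument: only trumpet fits.
By clue 4, the person with the onyx is in house 4.
So house 3 gets diamond for gemstone.
The person who likes mangoes is narrowed to house 3 or 4; consider each.
Placing it in house 3 leads to a contradiction, so it's in house 4.
Clue 6: the tulip grower is in house 3.
From clue 9, the person who likes plums must be in house 2.
Clue 9 places the sunflower grower in house 2.
So house 4 gets poppy for flower.
Clue 2: the person who likes apples is in house 1.
The only favorite fruit still possible for house 3 is grapes.
So: house 1 = apples/piano/emerald/iris, house 2 = plums/harp/ruby/sunflower, house 3 = grapes/trumpet/diamond/tulip, house 4 = mangoes/drum/onyx/poppy.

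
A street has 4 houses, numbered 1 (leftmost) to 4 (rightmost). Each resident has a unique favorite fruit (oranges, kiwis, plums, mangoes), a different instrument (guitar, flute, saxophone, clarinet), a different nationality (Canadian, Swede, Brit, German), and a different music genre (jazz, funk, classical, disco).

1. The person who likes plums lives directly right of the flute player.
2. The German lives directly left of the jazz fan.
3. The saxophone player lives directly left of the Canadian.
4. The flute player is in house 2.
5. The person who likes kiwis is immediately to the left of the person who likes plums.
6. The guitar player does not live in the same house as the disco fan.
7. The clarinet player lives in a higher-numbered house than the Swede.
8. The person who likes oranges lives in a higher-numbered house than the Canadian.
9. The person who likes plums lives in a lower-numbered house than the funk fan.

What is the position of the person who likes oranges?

The flute player is in house 2 (clue 4).
So house 4 gets Brit for nationality.
Clue 1: the person who likes plums is in house 3.
By clue 3, the saxophone player is in house 1.
Clue 3 places the Canadian in house 2.
Clue 5: the person who likes kiwis is in house 2.
From clue 9, the funk fan must be in house 4.
House 1's favorite fruit must be mangoes (nothing else left).
That leaves oranges as the favorite fruit for house 4.
Clue 2: the German is in house 1.
Clue 2 places the jazz fan in house 2.
The only nationality still possible for house 3 is Swede.
By clue 7, the clarinet player is in house 4.
The only instrument still possible for house 3 is guitar.
By clue 6, the disco fan is in house 1.
The only music genre still possible for house 3 is classical.
So: house 1 = mangoes/saxophone/German/disco, house 2 = kiwis/flute/Canadian/jazz, house 3 = plums/guitar/Swede/classical, house 4 = oranges/clarinet/Brit/funk.

4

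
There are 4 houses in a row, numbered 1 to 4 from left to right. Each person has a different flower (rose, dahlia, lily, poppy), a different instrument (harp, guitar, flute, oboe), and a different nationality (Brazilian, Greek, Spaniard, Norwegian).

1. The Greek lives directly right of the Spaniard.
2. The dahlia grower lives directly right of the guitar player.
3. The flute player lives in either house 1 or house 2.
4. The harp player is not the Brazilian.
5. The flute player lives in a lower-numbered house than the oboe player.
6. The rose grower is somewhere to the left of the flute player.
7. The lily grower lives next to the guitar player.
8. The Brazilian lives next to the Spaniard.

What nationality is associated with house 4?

Clue 6: the rose grower is in house 1.
Clue 6 places the flute player in house 2.
House 3's flower must be poppy (nothing else left).
The dahlia grower is narrowed to house 2 or 4; consider each.
Placing it in house 2 leads to a contradiction, so it's in house 4.
Clue 2 places the guitar player in house 3.
That leaves lily as the flower for house 2.
House 1 instrument: only harp fits.
So house 4 gets oboe for instrument.
The Brazilian is narrowed to house 2 or 3 or 4; consider each.
Placing it in house 3 and house 4 leads to a contradiction, so it's in house 2.
By clue 1, the Greek is in house 4.
Clue 1: the Spaniard is in house 3.
The only nationality still possible for house 1 is Norwegian.
So: house 1 = rose/harp/Norwegian, house 2 = lily/flute/Brazilian, house 3 = poppy/guitar/Spaniard, house 4 = dahlia/oboe/Greek.

Greek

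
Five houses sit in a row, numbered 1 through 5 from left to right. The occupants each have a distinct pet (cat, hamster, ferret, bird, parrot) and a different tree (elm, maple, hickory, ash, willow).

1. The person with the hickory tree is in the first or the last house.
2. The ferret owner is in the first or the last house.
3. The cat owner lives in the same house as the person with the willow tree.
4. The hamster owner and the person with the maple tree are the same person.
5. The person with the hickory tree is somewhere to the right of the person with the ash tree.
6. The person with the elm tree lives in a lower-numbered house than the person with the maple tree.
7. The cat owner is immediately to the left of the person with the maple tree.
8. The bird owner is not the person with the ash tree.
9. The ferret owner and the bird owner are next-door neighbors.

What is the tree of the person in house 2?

elm

Clue 5 places the person with the hickory tree in house 5.
The bird owner is narrowed to house 2 or 4; consider each.
Placing it in house 4 leads to a contradiction, so it's in house 2.
From clue 9, the ferret owner must be in house 1.
House 5 pet: only parrot fits.
The person with the willow tree is in house 3 (clue 3).
Clue 7 places the person with the maple tree in house 4.
That leaves cat as the pet for house 3.
So house 4 gets hamster for pet.
So house 2 gets elm for tree.
House 1's tree must be ash (nothing else left).
So: house 1 = ferret/ash, house 2 = bird/elm, house 3 = cat/willow, house 4 = hamster/maple, house 5 = parrot/hickory.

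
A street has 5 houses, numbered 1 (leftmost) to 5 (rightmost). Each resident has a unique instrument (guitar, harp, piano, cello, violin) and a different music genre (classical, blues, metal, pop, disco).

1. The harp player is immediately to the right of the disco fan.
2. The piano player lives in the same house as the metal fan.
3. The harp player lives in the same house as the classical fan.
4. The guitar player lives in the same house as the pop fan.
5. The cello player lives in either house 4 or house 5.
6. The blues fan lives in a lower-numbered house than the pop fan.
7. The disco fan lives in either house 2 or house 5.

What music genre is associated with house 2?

disco

The disco fan is in house 2 (clue 7).
Clue 1 places the harp player in house 3.
The classical fan is in house 3 (clue 3).
House 2 instrument: only violin fits.
So house 1 gets piano for instrument.
By clue 2, the metal fan is in house 1.
The only music genre still possible for house 5 is pop.
By clue 4, the guitar player is in house 5.
So house 4 gets cello for instrument.
House 4's music genre must be blues (nothing else left).
So: house 1 = piano/metal, house 2 = violin/disco, house 3 = harp/classical, house 4 = cello/blues, house 5 = guitar/pop.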